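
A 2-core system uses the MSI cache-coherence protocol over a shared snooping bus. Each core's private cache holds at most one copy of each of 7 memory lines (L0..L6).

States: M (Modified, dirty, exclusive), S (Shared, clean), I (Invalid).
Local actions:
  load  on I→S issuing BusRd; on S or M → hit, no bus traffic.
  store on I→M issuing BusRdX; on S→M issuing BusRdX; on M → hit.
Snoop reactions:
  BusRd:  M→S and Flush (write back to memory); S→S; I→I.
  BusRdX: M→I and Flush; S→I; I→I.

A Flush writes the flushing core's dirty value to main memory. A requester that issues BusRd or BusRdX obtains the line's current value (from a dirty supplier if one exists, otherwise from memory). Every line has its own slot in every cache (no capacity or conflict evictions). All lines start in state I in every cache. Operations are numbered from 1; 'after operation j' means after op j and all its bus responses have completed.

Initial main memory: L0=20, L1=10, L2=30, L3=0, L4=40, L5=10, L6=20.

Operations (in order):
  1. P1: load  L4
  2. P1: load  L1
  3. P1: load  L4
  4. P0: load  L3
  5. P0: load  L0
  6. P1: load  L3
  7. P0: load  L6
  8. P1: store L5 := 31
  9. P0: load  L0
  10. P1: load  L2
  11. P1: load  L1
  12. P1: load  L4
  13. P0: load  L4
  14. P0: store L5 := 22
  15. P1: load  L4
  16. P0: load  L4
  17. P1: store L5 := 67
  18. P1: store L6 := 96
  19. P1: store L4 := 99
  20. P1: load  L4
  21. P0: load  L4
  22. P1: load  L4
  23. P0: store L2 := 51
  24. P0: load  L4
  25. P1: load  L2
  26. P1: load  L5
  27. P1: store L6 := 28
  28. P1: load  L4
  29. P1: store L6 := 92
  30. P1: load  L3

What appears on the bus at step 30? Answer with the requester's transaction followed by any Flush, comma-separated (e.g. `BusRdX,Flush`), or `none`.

step 1: P1: load  L4  ⟶  IS  (L4)  txn=BusRd  M[L4]=40
step 2: P1: load  L1  ⟶  IS  (L1)  txn=BusRd  M[L1]=10
step 3: P1: load  L4  ⟶  IS  (L4)  txn=∅  M[L4]=40
step 4: P0: load  L3  ⟶  SI  (L3)  txn=BusRd  M[L3]=0
step 5: P0: load  L0  ⟶  SI  (L0)  txn=BusRd  M[L0]=20
step 6: P1: load  L3  ⟶  SS  (L3)  txn=BusRd  M[L3]=0
step 7: P0: load  L6  ⟶  SI  (L6)  txn=BusRd  M[L6]=20
step 8: P1: store L5 := 31  ⟶  IM  (L5)  txn=BusRdX  M[L5]=10
step 9: P0: load  L0  ⟶  SI  (L0)  txn=∅  M[L0]=20
step 10: P1: load  L2  ⟶  IS  (L2)  txn=BusRd  M[L2]=30
step 11: P1: load  L1  ⟶  IS  (L1)  txn=∅  M[L1]=10
step 12: P1: load  L4  ⟶  IS  (L4)  txn=∅  M[L4]=40
step 13: P0: load  L4  ⟶  SS  (L4)  txn=BusRd  M[L4]=40
step 14: P0: store L5 := 22  ⟶  MI  (L5)  txn=BusRdX+Flush  M[L5]=31
step 15: P1: load  L4  ⟶  SS  (L4)  txn=∅  M[L4]=40
step 16: P0: load  L4  ⟶  SS  (L4)  txn=∅  M[L4]=40
step 17: P1: store L5 := 67  ⟶  IM  (L5)  txn=BusRdX+Flush  M[L5]=22
step 18: P1: store L6 := 96  ⟶  IM  (L6)  txn=BusRdX  M[L6]=20
step 19: P1: store L4 := 99  ⟶  IM  (L4)  txn=BusRdX  M[L4]=40
step 20: P1: load  L4  ⟶  IM  (L4)  txn=∅  M[L4]=40
step 21: P0: load  L4  ⟶  SS  (L4)  txn=BusRd+Flush  M[L4]=99
step 22: P1: load  L4  ⟶  SS  (L4)  txn=∅  M[L4]=99
step 23: P0: store L2 := 51  ⟶  MI  (L2)  txn=BusRdX  M[L2]=30
step 24: P0: load  L4  ⟶  SS  (L4)  txn=∅  M[L4]=99
step 25: P1: load  L2  ⟶  SS  (L2)  txn=BusRd+Flush  M[L2]=51
step 26: P1: load  L5  ⟶  IM  (L5)  txn=∅  M[L5]=22
step 27: P1: store L6 := 28  ⟶  IM  (L6)  txn=∅  M[L6]=20
step 28: P1: load  L4  ⟶  SS  (L4)  txn=∅  M[L4]=99
step 29: P1: store L6 := 92  ⟶  IM  (L6)  txn=∅  M[L6]=20
step 30: P1: load  L3  ⟶  SS  (L3)  txn=∅  M[L3]=0

bus = none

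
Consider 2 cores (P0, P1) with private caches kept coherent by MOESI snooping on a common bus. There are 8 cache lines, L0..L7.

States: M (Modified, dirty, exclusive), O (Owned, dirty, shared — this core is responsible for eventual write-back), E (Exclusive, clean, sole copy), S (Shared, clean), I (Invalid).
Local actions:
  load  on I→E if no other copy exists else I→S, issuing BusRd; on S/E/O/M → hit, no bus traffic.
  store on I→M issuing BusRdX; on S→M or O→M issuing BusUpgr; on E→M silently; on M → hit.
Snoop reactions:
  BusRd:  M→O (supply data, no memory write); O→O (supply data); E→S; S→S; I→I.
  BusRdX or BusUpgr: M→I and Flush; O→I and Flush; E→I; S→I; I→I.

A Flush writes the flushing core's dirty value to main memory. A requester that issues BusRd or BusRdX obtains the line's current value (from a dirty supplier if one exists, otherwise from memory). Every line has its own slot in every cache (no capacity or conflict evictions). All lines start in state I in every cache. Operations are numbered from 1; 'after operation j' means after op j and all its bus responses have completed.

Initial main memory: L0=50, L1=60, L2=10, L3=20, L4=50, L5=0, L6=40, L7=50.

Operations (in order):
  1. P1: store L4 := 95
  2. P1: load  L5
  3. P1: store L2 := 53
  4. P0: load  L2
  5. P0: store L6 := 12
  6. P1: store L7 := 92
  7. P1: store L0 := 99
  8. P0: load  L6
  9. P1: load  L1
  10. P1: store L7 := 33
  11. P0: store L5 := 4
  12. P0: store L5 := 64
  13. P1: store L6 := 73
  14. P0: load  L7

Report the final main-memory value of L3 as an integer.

memory[L3] = 20

step 1: P1: store L4 := 95  ⟶  IM  (L4)  txn=BusRdX  M[L4]=50
step 2: P1: load  L5  ⟶  IE  (L5)  txn=BusRd  M[L5]=0
step 3: P1: store L2 := 53  ⟶  IM  (L2)  txn=BusRdX  M[L2]=10
step 4: P0: load  L2  ⟶  SO  (L2)  txn=BusRd  M[L2]=10
step 5: P0: store L6 := 12  ⟶  MI  (L6)  txn=BusRdX  M[L6]=40
step 6: P1: store L7 := 92  ⟶  IM  (L7)  txn=BusRdX  M[L7]=50
step 7: P1: store L0 := 99  ⟶  IM  (L0)  txn=BusRdX  M[L0]=50
step 8: P0: load  L6  ⟶  MI  (L6)  txn=∅  M[L6]=40
step 9: P1: load  L1  ⟶  IE  (L1)  txn=BusRd  M[L1]=60
step 10: P1: store L7 := 33  ⟶  IM  (L7)  txn=∅  M[L7]=50
step 11: P0: store L5 := 4  ⟶  MI  (L5)  txn=BusRdX  M[L5]=0
step 12: P0: store L5 := 64  ⟶  MI  (L5)  txn=∅  M[L5]=0
step 13: P1: store L6 := 73  ⟶  IM  (L6)  txn=BusRdX+Flush  M[L6]=12
step 14: P0: load  L7  ⟶  SO  (L7)  txn=BusRd  M[L7]=50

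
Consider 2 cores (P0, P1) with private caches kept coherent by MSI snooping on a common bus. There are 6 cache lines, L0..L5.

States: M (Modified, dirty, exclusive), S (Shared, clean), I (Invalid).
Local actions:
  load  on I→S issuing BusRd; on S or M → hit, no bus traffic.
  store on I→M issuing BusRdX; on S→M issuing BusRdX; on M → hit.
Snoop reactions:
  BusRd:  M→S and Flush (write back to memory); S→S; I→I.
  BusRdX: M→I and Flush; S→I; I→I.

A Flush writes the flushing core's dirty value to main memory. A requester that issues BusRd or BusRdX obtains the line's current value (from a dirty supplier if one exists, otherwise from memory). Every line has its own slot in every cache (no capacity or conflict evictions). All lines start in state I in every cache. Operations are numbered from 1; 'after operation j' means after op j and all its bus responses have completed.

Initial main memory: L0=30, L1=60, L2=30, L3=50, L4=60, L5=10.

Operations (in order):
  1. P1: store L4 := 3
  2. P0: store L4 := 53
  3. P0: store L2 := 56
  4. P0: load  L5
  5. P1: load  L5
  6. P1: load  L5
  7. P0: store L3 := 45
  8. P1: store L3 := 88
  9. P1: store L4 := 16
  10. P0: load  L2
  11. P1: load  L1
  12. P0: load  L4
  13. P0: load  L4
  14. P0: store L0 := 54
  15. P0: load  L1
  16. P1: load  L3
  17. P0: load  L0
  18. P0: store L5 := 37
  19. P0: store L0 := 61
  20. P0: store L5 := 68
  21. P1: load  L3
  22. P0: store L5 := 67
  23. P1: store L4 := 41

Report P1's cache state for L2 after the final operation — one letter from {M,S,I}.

  op1 P1: store L4 := 3 → I/M on L4; bus BusRdX; mem=60
  op2 P0: store L4 := 53 → M/I on L4; bus BusRdX Flush; mem=3
  op3 P0: store L2 := 56 → M/I on L2; bus BusRdX; mem=30
  op4 P0: load  L5 → S/I on L5; bus BusRd; mem=10
  op5 P1: load  L5 → S/S on L5; bus BusRd; mem=10
  op6 P1: load  L5 → S/S on L5; bus (none); mem=10
  op7 P0: store L3 := 45 → M/I on L3; bus BusRdX; mem=50
  op8 P1: store L3 := 88 → I/M on L3; bus BusRdX Flush; mem=45
  op9 P1: store L4 := 16 → I/M on L4; bus BusRdX Flush; mem=53
  op10 P0: load  L2 → M/I on L2; bus (none); mem=30
  op11 P1: load  L1 → I/S on L1; bus BusRd; mem=60
  op12 P0: load  L4 → S/S on L4; bus BusRd Flush; mem=16
  op13 P0: load  L4 → S/S on L4; bus (none); mem=16
  op14 P0: store L0 := 54 → M/I on L0; bus BusRdX; mem=30
  op15 P0: load  L1 → S/S on L1; bus BusRd; mem=60
  op16 P1: load  L3 → I/M on L3; bus (none); mem=45
  op17 P0: load  L0 → M/I on L0; bus (none); mem=30
  op18 P0: store L5 := 37 → M/I on L5; bus BusRdX; mem=10
  op19 P0: store L0 := 61 → M/I on L0; bus (none); mem=30
  op20 P0: store L5 := 68 → M/I on L5; bus (none); mem=10
  op21 P1: load  L3 → I/M on L3; bus (none); mem=45
  op22 P0: store L5 := 67 → M/I on L5; bus (none); mem=10
  op23 P1: store L4 := 41 → I/M on L4; bus BusRdX; mem=16

state = I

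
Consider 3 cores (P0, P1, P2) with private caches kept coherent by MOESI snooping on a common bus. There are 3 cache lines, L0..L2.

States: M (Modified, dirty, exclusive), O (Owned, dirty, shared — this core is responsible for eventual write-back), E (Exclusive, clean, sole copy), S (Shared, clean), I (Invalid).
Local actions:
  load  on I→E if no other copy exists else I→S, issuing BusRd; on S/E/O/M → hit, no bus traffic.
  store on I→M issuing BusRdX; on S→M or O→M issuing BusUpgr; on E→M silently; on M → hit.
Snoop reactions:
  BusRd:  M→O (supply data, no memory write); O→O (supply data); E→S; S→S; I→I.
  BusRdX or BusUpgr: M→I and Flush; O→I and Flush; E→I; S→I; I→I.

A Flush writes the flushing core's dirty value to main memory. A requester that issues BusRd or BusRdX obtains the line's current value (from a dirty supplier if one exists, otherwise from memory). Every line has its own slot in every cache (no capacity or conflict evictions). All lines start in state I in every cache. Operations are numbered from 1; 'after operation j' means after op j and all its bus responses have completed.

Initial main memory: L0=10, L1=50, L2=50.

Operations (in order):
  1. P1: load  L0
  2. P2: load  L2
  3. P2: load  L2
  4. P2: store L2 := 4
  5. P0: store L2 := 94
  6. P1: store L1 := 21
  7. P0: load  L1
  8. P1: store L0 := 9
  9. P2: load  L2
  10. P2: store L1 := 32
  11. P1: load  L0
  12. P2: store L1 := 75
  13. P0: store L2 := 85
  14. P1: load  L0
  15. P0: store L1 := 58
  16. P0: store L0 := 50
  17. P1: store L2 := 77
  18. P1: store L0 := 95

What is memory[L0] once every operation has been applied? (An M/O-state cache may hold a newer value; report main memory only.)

memory[L0] = 50

1. P1: load  L0  bus=[BusRd]  L0: P0=I P1=E P2=I  mem[L0]=10
2. P2: load  L2  bus=[BusRd]  L2: P0=I P1=I P2=E  mem[L2]=50
3. P2: load  L2  bus=[-]  L2: P0=I P1=I P2=E  mem[L2]=50
4. P2: store L2 := 4  bus=[-]  L2: P0=I P1=I P2=M  mem[L2]=50
5. P0: store L2 := 94  bus=[BusRdX,Flush]  L2: P0=M P1=I P2=I  mem[L2]=4
6. P1: store L1 := 21  bus=[BusRdX]  L1: P0=I P1=M P2=I  mem[L1]=50
7. P0: load  L1  bus=[BusRd]  L1: P0=S P1=O P2=I  mem[L1]=50
8. P1: store L0 := 9  bus=[-]  L0: P0=I P1=M P2=I  mem[L0]=10
9. P2: load  L2  bus=[BusRd]  L2: P0=O P1=I P2=S  mem[L2]=4
10. P2: store L1 := 32  bus=[BusRdX,Flush]  L1: P0=I P1=I P2=M  mem[L1]=21
11. P1: load  L0  bus=[-]  L0: P0=I P1=M P2=I  mem[L0]=10
12. P2: store L1 := 75  bus=[-]  L1: P0=I P1=I P2=M  mem[L1]=21
13. P0: store L2 := 85  bus=[BusUpgr]  L2: P0=M P1=I P2=I  mem[L2]=4
14. P1: load  L0  bus=[-]  L0: P0=I P1=M P2=I  mem[L0]=10
15. P0: store L1 := 58  bus=[BusRdX,Flush]  L1: P0=M P1=I P2=I  mem[L1]=75
16. P0: store L0 := 50  bus=[BusRdX,Flush]  L0: P0=M P1=I P2=I  mem[L0]=9
17. P1: store L2 := 77  bus=[BusRdX,Flush]  L2: P0=I P1=M P2=I  mem[L2]=85
18. P1: store L0 := 95  bus=[BusRdX,Flush]  L0: P0=I P1=M P2=I  mem[L0]=50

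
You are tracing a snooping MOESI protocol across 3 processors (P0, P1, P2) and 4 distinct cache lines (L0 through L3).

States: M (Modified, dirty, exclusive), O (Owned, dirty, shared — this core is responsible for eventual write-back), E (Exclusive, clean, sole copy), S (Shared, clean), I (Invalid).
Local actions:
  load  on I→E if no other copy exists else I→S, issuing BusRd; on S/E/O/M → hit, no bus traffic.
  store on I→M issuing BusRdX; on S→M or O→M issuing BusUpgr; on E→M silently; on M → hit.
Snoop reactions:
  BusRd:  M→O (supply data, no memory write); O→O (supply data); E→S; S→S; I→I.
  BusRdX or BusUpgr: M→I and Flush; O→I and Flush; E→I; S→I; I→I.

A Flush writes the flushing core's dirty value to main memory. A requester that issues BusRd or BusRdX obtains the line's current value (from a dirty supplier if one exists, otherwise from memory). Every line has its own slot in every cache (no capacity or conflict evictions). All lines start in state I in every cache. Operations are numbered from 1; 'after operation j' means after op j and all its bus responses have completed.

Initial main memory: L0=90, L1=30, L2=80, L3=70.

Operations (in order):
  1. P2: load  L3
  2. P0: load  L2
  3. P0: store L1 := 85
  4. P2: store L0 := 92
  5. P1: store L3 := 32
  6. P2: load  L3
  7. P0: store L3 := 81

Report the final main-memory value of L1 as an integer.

memory[L1] = 30

  op1 P2: load  L3 → I/I/E on L3; bus BusRd; mem=70
  op2 P0: load  L2 → E/I/I on L2; bus BusRd; mem=80
  op3 P0: store L1 := 85 → M/I/I on L1; bus BusRdX; mem=30
  op4 P2: store L0 := 92 → I/I/M on L0; bus BusRdX; mem=90
  op5 P1: store L3 := 32 → I/M/I on L3; bus BusRdX; mem=70
  op6 P2: load  L3 → I/O/S on L3; bus BusRd; mem=70
  op7 P0: store L3 := 81 → M/I/I on L3; bus BusRdX Flush; mem=32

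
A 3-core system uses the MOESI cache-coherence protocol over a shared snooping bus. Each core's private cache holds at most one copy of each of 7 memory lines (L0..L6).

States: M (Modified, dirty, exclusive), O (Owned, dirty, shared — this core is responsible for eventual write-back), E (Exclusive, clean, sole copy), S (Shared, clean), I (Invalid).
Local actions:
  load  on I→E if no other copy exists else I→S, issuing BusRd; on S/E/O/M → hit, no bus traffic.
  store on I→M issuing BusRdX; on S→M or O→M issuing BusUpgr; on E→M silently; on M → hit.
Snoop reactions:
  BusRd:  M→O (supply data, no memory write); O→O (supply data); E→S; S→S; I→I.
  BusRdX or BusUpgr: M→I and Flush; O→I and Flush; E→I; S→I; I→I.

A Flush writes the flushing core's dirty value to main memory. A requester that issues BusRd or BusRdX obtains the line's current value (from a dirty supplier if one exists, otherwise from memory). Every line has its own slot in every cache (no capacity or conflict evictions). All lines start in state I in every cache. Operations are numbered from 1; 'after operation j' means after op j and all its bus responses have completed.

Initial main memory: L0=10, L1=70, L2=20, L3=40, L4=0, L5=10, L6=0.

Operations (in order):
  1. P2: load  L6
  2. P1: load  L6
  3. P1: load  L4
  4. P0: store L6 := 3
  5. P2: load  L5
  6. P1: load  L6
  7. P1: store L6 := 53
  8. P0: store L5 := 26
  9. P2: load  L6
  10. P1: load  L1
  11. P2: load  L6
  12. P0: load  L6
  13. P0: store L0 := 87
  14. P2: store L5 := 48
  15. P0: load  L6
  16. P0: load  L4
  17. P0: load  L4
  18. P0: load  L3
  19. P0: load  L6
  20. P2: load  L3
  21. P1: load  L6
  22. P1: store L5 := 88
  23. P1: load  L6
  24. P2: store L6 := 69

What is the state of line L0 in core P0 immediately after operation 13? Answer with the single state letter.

state = M

[1] P2: load  L6 | P0:I, P1:I, P2:E(0) | bus: BusRd
[2] P1: load  L6 | P0:I, P1:S(0), P2:S(0) | bus: BusRd
[3] P1: load  L4 | P0:I, P1:E(0), P2:I | bus: BusRd
[4] P0: store L6 := 3 | P0:M(3), P1:I, P2:I | bus: BusRdX
[5] P2: load  L5 | P0:I, P1:I, P2:E(10) | bus: BusRd
[6] P1: load  L6 | P0:O(3), P1:S(3), P2:I | bus: BusRd
[7] P1: store L6 := 53 | P0:I, P1:M(53), P2:I | bus: BusUpgr,Flush
[8] P0: store L5 := 26 | P0:M(26), P1:I, P2:I | bus: BusRdX
[9] P2: load  L6 | P0:I, P1:O(53), P2:S(53) | bus: BusRd
[10] P1: load  L1 | P0:I, P1:E(70), P2:I | bus: BusRd
[11] P2: load  L6 | P0:I, P1:O(53), P2:S(53) | bus: none
[12] P0: load  L6 | P0:S(53), P1:O(53), P2:S(53) | bus: BusRd
[13] P0: store L0 := 87 | P0:M(87), P1:I, P2:I | bus: BusRdX
[14] P2: store L5 := 48 | P0:I, P1:I, P2:M(48) | bus: BusRdX,Flush
[15] P0: load  L6 | P0:S(53), P1:O(53), P2:S(53) | bus: none
[16] P0: load  L4 | P0:S(0), P1:S(0), P2:I | bus: BusRd
[17] P0: load  L4 | P0:S(0), P1:S(0), P2:I | bus: none
[18] P0: load  L3 | P0:E(40), P1:I, P2:I | bus: BusRd
[19] P0: load  L6 | P0:S(53), P1:O(53), P2:S(53) | bus: none
[20] P2: load  L3 | P0:S(40), P1:I, P2:S(40) | bus: BusRd
[21] P1: load  L6 | P0:S(53), P1:O(53), P2:S(53) | bus: none
[22] P1: store L5 := 88 | P0:I, P1:M(88), P2:I | bus: BusRdX,Flush
[23] P1: load  L6 | P0:S(53), P1:O(53), P2:S(53) | bus: none
[24] P2: store L6 := 69 | P0:I, P1:I, P2:M(69) | bus: BusUpgr,Flush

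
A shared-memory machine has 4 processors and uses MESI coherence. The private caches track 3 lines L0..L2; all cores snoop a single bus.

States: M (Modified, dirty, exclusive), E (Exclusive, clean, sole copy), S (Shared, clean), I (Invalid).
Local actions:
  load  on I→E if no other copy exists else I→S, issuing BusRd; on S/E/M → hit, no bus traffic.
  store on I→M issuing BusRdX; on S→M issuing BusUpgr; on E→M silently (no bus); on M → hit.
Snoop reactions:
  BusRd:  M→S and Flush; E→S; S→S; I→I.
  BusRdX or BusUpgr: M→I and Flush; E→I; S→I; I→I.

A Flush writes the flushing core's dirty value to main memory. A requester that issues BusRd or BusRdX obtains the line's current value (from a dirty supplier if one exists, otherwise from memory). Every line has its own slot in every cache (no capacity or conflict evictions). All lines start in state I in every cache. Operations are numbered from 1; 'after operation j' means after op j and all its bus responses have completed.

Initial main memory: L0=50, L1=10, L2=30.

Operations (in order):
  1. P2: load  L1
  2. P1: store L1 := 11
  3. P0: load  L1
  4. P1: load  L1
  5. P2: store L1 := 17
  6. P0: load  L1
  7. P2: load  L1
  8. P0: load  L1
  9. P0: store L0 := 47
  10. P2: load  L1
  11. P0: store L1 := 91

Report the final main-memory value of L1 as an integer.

memory[L1] = 17

1. P2: load  L1  bus=[BusRd]  L1: P0=I P1=I P2=E P3=I  mem[L1]=10
2. P1: store L1 := 11  bus=[BusRdX]  L1: P0=I P1=M P2=I P3=I  mem[L1]=10
3. P0: load  L1  bus=[BusRd,Flush]  L1: P0=S P1=S P2=I P3=I  mem[L1]=11
4. P1: load  L1  bus=[-]  L1: P0=S P1=S P2=I P3=I  mem[L1]=11
5. P2: store L1 := 17  bus=[BusRdX]  L1: P0=I P1=I P2=M P3=I  mem[L1]=11
6. P0: load  L1  bus=[BusRd,Flush]  L1: P0=S P1=I P2=S P3=I  mem[L1]=17
7. P2: load  L1  bus=[-]  L1: P0=S P1=I P2=S P3=I  mem[L1]=17
8. P0: load  L1  bus=[-]  L1: P0=S P1=I P2=S P3=I  mem[L1]=17
9. P0: store L0 := 47  bus=[BusRdX]  L0: P0=M P1=I P2=I P3=I  mem[L0]=50
10. P2: load  L1  bus=[-]  L1: P0=S P1=I P2=S P3=I  mem[L1]=17
11. P0: store L1 := 91  bus=[BusUpgr]  L1: P0=M P1=I P2=I P3=I  mem[L1]=17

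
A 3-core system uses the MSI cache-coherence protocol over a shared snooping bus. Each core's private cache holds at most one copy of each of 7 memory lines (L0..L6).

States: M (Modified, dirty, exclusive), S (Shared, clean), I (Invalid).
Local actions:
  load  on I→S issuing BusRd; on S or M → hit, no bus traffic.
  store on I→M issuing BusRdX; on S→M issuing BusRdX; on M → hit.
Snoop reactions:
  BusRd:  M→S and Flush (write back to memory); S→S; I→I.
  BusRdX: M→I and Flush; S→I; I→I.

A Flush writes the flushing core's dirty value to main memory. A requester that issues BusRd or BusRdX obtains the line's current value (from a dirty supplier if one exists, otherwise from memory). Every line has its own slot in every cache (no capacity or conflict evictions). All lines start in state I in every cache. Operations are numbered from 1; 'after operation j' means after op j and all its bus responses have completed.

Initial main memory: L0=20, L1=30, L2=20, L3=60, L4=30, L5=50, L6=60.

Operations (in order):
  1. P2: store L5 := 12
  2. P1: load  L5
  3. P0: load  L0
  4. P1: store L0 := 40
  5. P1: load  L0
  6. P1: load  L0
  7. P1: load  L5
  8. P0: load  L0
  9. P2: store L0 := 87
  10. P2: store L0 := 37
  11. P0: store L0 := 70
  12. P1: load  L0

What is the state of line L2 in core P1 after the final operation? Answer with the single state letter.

1. P2: store L5 := 12  bus=[BusRdX]  L5: P0=I P1=I P2=M  mem[L5]=50
2. P1: load  L5  bus=[BusRd,Flush]  L5: P0=I P1=S P2=S  mem[L5]=12
3. P0: load  L0  bus=[BusRd]  L0: P0=S P1=I P2=I  mem[L0]=20
4. P1: store L0 := 40  bus=[BusRdX]  L0: P0=I P1=M P2=I  mem[L0]=20
5. P1: load  L0  bus=[-]  L0: P0=I P1=M P2=I  mem[L0]=20
6. P1: load  L0  bus=[-]  L0: P0=I P1=M P2=I  mem[L0]=20
7. P1: load  L5  bus=[-]  L5: P0=I P1=S P2=S  mem[L5]=12
8. P0: load  L0  bus=[BusRd,Flush]  L0: P0=S P1=S P2=I  mem[L0]=40
9. P2: store L0 := 87  bus=[BusRdX]  L0: P0=I P1=I P2=M  mem[L0]=40
10. P2: store L0 := 37  bus=[-]  L0: P0=I P1=I P2=M  mem[L0]=40
11. P0: store L0 := 70  bus=[BusRdX,Flush]  L0: P0=M P1=I P2=I  mem[L0]=37
12. P1: load  L0  bus=[BusRd,Flush]  L0: P0=S P1=S P2=I  mem[L0]=70

state = I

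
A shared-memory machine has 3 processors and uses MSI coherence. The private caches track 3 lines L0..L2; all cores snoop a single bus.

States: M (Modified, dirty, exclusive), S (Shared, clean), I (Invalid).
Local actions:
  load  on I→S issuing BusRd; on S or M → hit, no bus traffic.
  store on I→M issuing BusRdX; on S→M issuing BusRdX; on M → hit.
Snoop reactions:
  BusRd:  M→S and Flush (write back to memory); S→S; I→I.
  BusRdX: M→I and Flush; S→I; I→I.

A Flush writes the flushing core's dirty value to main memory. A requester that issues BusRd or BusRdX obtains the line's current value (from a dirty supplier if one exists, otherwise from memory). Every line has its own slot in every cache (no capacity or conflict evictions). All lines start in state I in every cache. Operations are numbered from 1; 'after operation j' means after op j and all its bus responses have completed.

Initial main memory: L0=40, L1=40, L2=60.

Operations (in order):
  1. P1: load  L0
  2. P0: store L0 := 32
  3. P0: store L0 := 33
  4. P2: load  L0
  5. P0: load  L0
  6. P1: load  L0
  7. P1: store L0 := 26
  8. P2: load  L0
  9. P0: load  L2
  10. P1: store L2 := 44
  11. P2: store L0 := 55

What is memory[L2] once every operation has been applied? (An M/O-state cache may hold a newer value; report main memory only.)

memory[L2] = 60

  op1 P1: load  L0 → I/S/I on L0; bus BusRd; mem=40
  op2 P0: store L0 := 32 → M/I/I on L0; bus BusRdX; mem=40
  op3 P0: store L0 := 33 → M/I/I on L0; bus (none); mem=40
  op4 P2: load  L0 → S/I/S on L0; bus BusRd Flush; mem=33
  op5 P0: load  L0 → S/I/S on L0; bus (none); mem=33
  op6 P1: load  L0 → S/S/S on L0; bus BusRd; mem=33
  op7 P1: store L0 := 26 → I/M/I on L0; bus BusRdX; mem=33
  op8 P2: load  L0 → I/S/S on L0; bus BusRd Flush; mem=26
  op9 P0: load  L2 → S/I/I on L2; bus BusRd; mem=60
  op10 P1: store L2 := 44 → I/M/I on L2; bus BusRdX; mem=60
  op11 P2: store L0 := 55 → I/I/M on L0; bus BusRdX; mem=26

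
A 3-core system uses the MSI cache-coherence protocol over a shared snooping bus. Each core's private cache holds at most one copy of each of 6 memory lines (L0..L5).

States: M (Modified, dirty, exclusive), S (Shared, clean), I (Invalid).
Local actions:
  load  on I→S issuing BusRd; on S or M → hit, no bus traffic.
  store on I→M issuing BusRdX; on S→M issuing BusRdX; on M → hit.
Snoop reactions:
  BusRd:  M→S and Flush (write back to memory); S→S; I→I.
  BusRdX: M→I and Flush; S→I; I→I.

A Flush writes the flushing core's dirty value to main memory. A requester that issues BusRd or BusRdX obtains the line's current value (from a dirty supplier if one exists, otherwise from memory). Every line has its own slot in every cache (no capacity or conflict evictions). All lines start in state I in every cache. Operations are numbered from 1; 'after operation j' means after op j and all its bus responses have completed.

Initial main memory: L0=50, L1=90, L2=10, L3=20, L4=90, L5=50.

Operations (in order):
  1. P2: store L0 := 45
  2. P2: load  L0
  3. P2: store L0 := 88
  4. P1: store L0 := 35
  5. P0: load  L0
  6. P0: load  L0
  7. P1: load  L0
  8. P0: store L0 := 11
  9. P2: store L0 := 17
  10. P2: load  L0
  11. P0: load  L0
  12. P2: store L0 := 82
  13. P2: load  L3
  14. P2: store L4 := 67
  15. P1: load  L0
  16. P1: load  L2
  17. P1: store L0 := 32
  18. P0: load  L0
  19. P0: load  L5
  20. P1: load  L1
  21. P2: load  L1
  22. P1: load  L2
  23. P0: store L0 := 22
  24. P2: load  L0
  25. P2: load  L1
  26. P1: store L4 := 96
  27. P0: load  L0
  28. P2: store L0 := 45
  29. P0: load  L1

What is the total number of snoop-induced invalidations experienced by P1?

  op1 P2: store L0 := 45 → I/I/M on L0; bus BusRdX; mem=50
  op2 P2: load  L0 → I/I/M on L0; bus (none); mem=50
  op3 P2: store L0 := 88 → I/I/M on L0; bus (none); mem=50
  op4 P1: store L0 := 35 → I/M/I on L0; bus BusRdX Flush; mem=88
  op5 P0: load  L0 → S/S/I on L0; bus BusRd Flush; mem=35
  op6 P0: load  L0 → S/S/I on L0; bus (none); mem=35
  op7 P1: load  L0 → S/S/I on L0; bus (none); mem=35
  op8 P0: store L0 := 11 → M/I/I on L0; bus BusRdX; mem=35
  op9 P2: store L0 := 17 → I/I/M on L0; bus BusRdX Flush; mem=11
  op10 P2: load  L0 → I/I/M on L0; bus (none); mem=11
  op11 P0: load  L0 → S/I/S on L0; bus BusRd Flush; mem=17
  op12 P2: store L0 := 82 → I/I/M on L0; bus BusRdX; mem=17
  op13 P2: load  L3 → I/I/S on L3; bus BusRd; mem=20
  op14 P2: store L4 := 67 → I/I/M on L4; bus BusRdX; mem=90
  op15 P1: load  L0 → I/S/S on L0; bus BusRd Flush; mem=82
  op16 P1: load  L2 → I/S/I on L2; bus BusRd; mem=10
  op17 P1: store L0 := 32 → I/M/I on L0; bus BusRdX; mem=82
  op18 P0: load  L0 → S/S/I on L0; bus BusRd Flush; mem=32
  op19 P0: load  L5 → S/I/I on L5; bus BusRd; mem=50
  op20 P1: load  L1 → I/S/I on L1; bus BusRd; mem=90
  op21 P2: load  L1 → I/S/S on L1; bus BusRd; mem=90
  op22 P1: load  L2 → I/S/I on L2; bus (none); mem=10
  op23 P0: store L0 := 22 → M/I/I on L0; bus BusRdX; mem=32
  op24 P2: load  L0 → S/I/S on L0; bus BusRd Flush; mem=22
  op25 P2: load  L1 → I/S/S on L1; bus (none); mem=90
  op26 P1: store L4 := 96 → I/M/I on L4; bus BusRdX Flush; mem=67
  op27 P0: load  L0 → S/I/S on L0; bus (none); mem=22
  op28 P2: store L0 := 45 → I/I/M on L0; bus BusRdX; mem=22
  op29 P0: load  L1 → S/S/S on L1; bus BusRd; mem=90

invalidations = 2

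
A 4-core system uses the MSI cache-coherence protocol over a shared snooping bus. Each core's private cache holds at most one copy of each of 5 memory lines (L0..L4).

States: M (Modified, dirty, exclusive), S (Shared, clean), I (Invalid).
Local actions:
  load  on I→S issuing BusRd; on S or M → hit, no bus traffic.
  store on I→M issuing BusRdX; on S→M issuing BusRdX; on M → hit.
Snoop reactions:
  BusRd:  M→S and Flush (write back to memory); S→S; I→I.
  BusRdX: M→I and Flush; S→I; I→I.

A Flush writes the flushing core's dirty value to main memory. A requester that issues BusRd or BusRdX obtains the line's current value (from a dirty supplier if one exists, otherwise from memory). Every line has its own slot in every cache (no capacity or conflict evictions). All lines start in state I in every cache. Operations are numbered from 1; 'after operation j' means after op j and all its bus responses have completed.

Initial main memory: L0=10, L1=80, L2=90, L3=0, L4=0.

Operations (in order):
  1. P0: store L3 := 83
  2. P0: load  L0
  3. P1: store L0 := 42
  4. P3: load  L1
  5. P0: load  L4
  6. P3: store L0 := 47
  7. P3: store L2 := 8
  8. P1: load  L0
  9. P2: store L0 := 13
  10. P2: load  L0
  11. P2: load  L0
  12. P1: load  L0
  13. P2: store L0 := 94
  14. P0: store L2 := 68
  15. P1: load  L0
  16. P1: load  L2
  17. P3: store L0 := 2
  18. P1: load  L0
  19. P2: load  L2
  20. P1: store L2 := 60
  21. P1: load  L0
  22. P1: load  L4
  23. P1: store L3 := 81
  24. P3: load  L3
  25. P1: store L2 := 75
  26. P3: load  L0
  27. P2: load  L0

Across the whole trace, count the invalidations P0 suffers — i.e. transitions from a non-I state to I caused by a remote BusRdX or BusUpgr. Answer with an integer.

invalidations = 3

1. P0: store L3 := 83  bus=[BusRdX]  L3: P0=M P1=I P2=I P3=I  mem[L3]=0
2. P0: load  L0  bus=[BusRd]  L0: P0=S P1=I P2=I P3=I  mem[L0]=10
3. P1: store L0 := 42  bus=[BusRdX]  L0: P0=I P1=M P2=I P3=I  mem[L0]=10
4. P3: load  L1  bus=[BusRd]  L1: P0=I P1=I P2=I P3=S  mem[L1]=80
5. P0: load  L4  bus=[BusRd]  L4: P0=S P1=I P2=I P3=I  mem[L4]=0
6. P3: store L0 := 47  bus=[BusRdX,Flush]  L0: P0=I P1=I P2=I P3=M  mem[L0]=42
7. P3: store L2 := 8  bus=[BusRdX]  L2: P0=I P1=I P2=I P3=M  mem[L2]=90
8. P1: load  L0  bus=[BusRd,Flush]  L0: P0=I P1=S P2=I P3=S  mem[L0]=47
9. P2: store L0 := 13  bus=[BusRdX]  L0: P0=I P1=I P2=M P3=I  mem[L0]=47
10. P2: load  L0  bus=[-]  L0: P0=I P1=I P2=M P3=I  mem[L0]=47
11. P2: load  L0  bus=[-]  L0: P0=I P1=I P2=M P3=I  mem[L0]=47
12. P1: load  L0  bus=[BusRd,Flush]  L0: P0=I P1=S P2=S P3=I  mem[L0]=13
13. P2: store L0 := 94  bus=[BusRdX]  L0: P0=I P1=I P2=M P3=I  mem[L0]=13
14. P0: store L2 := 68  bus=[BusRdX,Flush]  L2: P0=M P1=I P2=I P3=I  mem[L2]=8
15. P1: load  L0  bus=[BusRd,Flush]  L0: P0=I P1=S P2=S P3=I  mem[L0]=94
16. P1: load  L2  bus=[BusRd,Flush]  L2: P0=S P1=S P2=I P3=I  mem[L2]=68
17. P3: store L0 := 2  bus=[BusRdX]  L0: P0=I P1=I P2=I P3=M  mem[L0]=94
18. P1: load  L0  bus=[BusRd,Flush]  L0: P0=I P1=S P2=I P3=S  mem[L0]=2
19. P2: load  L2  bus=[BusRd]  L2: P0=S P1=S P2=S P3=I  mem[L2]=68
20. P1: store L2 := 60  bus=[BusRdX]  L2: P0=I P1=M P2=I P3=I  mem[L2]=68
21. P1: load  L0  bus=[-]  L0: P0=I P1=S P2=I P3=S  mem[L0]=2
22. P1: load  L4  bus=[BusRd]  L4: P0=S P1=S P2=I P3=I  mem[L4]=0
23. P1: store L3 := 81  bus=[BusRdX,Flush]  L3: P0=I P1=M P2=I P3=I  mem[L3]=83
24. P3: load  L3  bus=[BusRd,Flush]  L3: P0=I P1=S P2=I P3=S  mem[L3]=81
25. P1: store L2 := 75  bus=[-]  L2: P0=I P1=M P2=I P3=I  mem[L2]=68
26. P3: load  L0  bus=[-]  L0: P0=I P1=S P2=I P3=S  mem[L0]=2
27. P2: load  L0  bus=[BusRd]  L0: P0=I P1=S P2=S P3=S  mem[L0]=2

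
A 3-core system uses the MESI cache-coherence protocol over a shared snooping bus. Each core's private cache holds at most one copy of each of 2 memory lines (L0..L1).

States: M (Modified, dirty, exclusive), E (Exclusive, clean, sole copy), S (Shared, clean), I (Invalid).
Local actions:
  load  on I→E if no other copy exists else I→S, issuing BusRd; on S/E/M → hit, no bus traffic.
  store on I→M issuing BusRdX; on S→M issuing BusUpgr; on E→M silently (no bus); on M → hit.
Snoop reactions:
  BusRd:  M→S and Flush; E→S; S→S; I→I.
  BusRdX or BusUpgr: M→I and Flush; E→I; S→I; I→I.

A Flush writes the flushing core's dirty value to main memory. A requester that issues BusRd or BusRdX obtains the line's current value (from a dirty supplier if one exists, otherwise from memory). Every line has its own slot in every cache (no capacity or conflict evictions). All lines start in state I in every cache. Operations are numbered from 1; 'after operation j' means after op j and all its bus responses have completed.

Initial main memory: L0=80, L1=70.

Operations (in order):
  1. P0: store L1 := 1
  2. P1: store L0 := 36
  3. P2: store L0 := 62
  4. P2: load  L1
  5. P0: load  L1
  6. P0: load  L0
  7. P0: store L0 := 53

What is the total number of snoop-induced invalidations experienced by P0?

step 1: P0: store L1 := 1  ⟶  MII  (L1)  txn=BusRdX  M[L1]=70
step 2: P1: store L0 := 36  ⟶  IMI  (L0)  txn=BusRdX  M[L0]=80
step 3: P2: store L0 := 62  ⟶  IIM  (L0)  txn=BusRdX+Flush  M[L0]=36
step 4: P2: load  L1  ⟶  SIS  (L1)  txn=BusRd+Flush  M[L1]=1
step 5: P0: load  L1  ⟶  SIS  (L1)  txn=∅  M[L1]=1
step 6: P0: load  L0  ⟶  SIS  (L0)  txn=BusRd+Flush  M[L0]=62
step 7: P0: store L0 := 53  ⟶  MII  (L0)  txn=BusUpgr  M[L0]=62

invalidations = 0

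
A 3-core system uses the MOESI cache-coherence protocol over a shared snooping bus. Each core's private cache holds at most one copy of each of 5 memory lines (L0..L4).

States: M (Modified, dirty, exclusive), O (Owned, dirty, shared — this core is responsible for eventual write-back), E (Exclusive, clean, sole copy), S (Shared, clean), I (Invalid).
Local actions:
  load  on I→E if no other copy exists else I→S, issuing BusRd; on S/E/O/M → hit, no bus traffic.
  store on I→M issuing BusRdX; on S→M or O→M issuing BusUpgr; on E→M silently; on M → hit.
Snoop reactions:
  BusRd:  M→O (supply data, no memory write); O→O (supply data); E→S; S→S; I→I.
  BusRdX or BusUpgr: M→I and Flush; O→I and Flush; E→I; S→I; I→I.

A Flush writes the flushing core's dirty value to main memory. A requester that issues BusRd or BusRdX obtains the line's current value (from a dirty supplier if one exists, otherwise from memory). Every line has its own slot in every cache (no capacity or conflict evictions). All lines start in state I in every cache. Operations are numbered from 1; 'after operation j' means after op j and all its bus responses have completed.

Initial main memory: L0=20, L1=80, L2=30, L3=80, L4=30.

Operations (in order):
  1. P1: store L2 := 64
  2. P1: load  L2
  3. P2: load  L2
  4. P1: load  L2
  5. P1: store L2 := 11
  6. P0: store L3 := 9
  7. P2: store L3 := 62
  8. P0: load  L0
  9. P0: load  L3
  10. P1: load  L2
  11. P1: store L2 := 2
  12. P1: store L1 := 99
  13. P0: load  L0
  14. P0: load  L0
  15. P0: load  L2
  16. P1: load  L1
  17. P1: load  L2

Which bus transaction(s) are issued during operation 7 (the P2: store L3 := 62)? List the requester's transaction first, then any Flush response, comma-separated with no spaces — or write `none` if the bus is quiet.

bus = BusRdX,Flush

step 1: P1: store L2 := 64  ⟶  IMI  (L2)  txn=BusRdX  M[L2]=30
step 2: P1: load  L2  ⟶  IMI  (L2)  txn=∅  M[L2]=30
step 3: P2: load  L2  ⟶  IOS  (L2)  txn=BusRd  M[L2]=30
step 4: P1: load  L2  ⟶  IOS  (L2)  txn=∅  M[L2]=30
step 5: P1: store L2 := 11  ⟶  IMI  (L2)  txn=BusUpgr  M[L2]=30
step 6: P0: store L3 := 9  ⟶  MII  (L3)  txn=BusRdX  M[L3]=80
step 7: P2: store L3 := 62  ⟶  IIM  (L3)  txn=BusRdX+Flush  M[L3]=9
step 8: P0: load  L0  ⟶  EII  (L0)  txn=BusRd  M[L0]=20
step 9: P0: load  L3  ⟶  SIO  (L3)  txn=BusRd  M[L3]=9
step 10: P1: load  L2  ⟶  IMI  (L2)  txn=∅  M[L2]=30
step 11: P1: store L2 := 2  ⟶  IMI  (L2)  txn=∅  M[L2]=30
step 12: P1: store L1 := 99  ⟶  IMI  (L1)  txn=BusRdX  M[L1]=80
step 13: P0: load  L0  ⟶  EII  (L0)  txn=∅  M[L0]=20
step 14: P0: load  L0  ⟶  EII  (L0)  txn=∅  M[L0]=20
step 15: P0: load  L2  ⟶  SOI  (L2)  txn=BusRd  M[L2]=30
step 16: P1: load  L1  ⟶  IMI  (L1)  txn=∅  M[L1]=80
step 17: P1: load  L2  ⟶  SOI  (L2)  txn=∅  M[L2]=30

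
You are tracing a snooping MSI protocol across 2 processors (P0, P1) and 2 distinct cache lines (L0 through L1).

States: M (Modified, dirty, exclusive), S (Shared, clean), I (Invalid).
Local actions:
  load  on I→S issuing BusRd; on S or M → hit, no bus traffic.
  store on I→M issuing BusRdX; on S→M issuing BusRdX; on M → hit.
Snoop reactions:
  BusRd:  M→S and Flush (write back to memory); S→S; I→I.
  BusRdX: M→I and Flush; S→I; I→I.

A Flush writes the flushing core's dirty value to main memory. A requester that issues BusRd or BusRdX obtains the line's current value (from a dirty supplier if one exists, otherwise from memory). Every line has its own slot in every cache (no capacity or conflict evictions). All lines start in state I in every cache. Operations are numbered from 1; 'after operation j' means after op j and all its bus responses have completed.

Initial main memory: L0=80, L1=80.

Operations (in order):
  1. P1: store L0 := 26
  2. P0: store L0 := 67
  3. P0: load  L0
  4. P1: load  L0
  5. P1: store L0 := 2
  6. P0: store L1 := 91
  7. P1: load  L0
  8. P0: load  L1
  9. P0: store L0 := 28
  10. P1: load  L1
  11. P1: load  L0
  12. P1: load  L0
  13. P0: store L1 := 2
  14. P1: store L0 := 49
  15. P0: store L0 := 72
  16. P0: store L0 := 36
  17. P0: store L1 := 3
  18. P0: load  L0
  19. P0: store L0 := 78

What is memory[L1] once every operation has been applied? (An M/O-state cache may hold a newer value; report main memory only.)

memory[L1] = 91

1. P1: store L0 := 26  bus=[BusRdX]  L0: P0=I P1=M  mem[L0]=80
2. P0: store L0 := 67  bus=[BusRdX,Flush]  L0: P0=M P1=I  mem[L0]=26
3. P0: load  L0  bus=[-]  L0: P0=M P1=I  mem[L0]=26
4. P1: load  L0  bus=[BusRd,Flush]  L0: P0=S P1=S  mem[L0]=67
5. P1: store L0 := 2  bus=[BusRdX]  L0: P0=I P1=M  mem[L0]=67
6. P0: store L1 := 91  bus=[BusRdX]  L1: P0=M P1=I  mem[L1]=80
7. P1: load  L0  bus=[-]  L0: P0=I P1=M  mem[L0]=67
8. P0: load  L1  bus=[-]  L1: P0=M P1=I  mem[L1]=80
9. P0: store L0 := 28  bus=[BusRdX,Flush]  L0: P0=M P1=I  mem[L0]=2
10. P1: load  L1  bus=[BusRd,Flush]  L1: P0=S P1=S  mem[L1]=91
11. P1: load  L0  bus=[BusRd,Flush]  L0: P0=S P1=S  mem[L0]=28
12. P1: load  L0  bus=[-]  L0: P0=S P1=S  mem[L0]=28
13. P0: store L1 := 2  bus=[BusRdX]  L1: P0=M P1=I  mem[L1]=91
14. P1: store L0 := 49  bus=[BusRdX]  L0: P0=I P1=M  mem[L0]=28
15. P0: store L0 := 72  bus=[BusRdX,Flush]  L0: P0=M P1=I  mem[L0]=49
16. P0: store L0 := 36  bus=[-]  L0: P0=M P1=I  mem[L0]=49
17. P0: store L1 := 3  bus=[-]  L1: P0=M P1=I  mem[L1]=91
18. P0: load  L0  bus=[-]  L0: P0=M P1=I  mem[L0]=49
19. P0: store L0 := 78  bus=[-]  L0: P0=M P1=I  mem[L0]=49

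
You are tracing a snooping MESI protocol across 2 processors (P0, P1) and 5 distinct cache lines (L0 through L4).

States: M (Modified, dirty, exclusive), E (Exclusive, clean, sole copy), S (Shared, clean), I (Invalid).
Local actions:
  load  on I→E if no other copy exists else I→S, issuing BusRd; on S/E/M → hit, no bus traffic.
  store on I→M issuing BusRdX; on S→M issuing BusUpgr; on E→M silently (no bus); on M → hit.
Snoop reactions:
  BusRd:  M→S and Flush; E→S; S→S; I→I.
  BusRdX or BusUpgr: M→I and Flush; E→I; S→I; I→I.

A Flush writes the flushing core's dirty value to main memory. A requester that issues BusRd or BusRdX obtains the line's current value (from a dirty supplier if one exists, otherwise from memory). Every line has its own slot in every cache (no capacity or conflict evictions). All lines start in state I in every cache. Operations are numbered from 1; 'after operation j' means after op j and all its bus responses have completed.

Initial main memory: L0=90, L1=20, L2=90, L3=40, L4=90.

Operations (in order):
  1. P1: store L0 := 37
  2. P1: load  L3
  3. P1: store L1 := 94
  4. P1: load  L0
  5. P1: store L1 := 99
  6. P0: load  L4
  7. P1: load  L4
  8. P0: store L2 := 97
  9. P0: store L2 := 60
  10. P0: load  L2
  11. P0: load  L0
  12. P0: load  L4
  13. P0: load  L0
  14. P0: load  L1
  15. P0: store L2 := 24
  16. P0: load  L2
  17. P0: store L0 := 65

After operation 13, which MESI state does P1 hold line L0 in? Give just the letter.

state = S

[1] P1: store L0 := 37 | P0:I, P1:M(37) | bus: BusRdX
[2] P1: load  L3 | P0:I, P1:E(40) | bus: BusRd
[3] P1: store L1 := 94 | P0:I, P1:M(94) | bus: BusRdX
[4] P1: load  L0 | P0:I, P1:M(37) | bus: none
[5] P1: store L1 := 99 | P0:I, P1:M(99) | bus: none
[6] P0: load  L4 | P0:E(90), P1:I | bus: BusRd
[7] P1: load  L4 | P0:S(90), P1:S(90) | bus: BusRd
[8] P0: store L2 := 97 | P0:M(97), P1:I | bus: BusRdX
[9] P0: store L2 := 60 | P0:M(60), P1:I | bus: none
[10] P0: load  L2 | P0:M(60), P1:I | bus: none
[11] P0: load  L0 | P0:S(37), P1:S(37) | bus: BusRd,Flush
[12] P0: load  L4 | P0:S(90), P1:S(90) | bus: none
[13] P0: load  L0 | P0:S(37), P1:S(37) | bus: none
[14] P0: load  L1 | P0:S(99), P1:S(99) | bus: BusRd,Flush
[15] P0: store L2 := 24 | P0:M(24), P1:I | bus: none
[16] P0: load  L2 | P0:M(24), P1:I | bus: none
[17] P0: store L0 := 65 | P0:M(65), P1:I | bus: BusUpgr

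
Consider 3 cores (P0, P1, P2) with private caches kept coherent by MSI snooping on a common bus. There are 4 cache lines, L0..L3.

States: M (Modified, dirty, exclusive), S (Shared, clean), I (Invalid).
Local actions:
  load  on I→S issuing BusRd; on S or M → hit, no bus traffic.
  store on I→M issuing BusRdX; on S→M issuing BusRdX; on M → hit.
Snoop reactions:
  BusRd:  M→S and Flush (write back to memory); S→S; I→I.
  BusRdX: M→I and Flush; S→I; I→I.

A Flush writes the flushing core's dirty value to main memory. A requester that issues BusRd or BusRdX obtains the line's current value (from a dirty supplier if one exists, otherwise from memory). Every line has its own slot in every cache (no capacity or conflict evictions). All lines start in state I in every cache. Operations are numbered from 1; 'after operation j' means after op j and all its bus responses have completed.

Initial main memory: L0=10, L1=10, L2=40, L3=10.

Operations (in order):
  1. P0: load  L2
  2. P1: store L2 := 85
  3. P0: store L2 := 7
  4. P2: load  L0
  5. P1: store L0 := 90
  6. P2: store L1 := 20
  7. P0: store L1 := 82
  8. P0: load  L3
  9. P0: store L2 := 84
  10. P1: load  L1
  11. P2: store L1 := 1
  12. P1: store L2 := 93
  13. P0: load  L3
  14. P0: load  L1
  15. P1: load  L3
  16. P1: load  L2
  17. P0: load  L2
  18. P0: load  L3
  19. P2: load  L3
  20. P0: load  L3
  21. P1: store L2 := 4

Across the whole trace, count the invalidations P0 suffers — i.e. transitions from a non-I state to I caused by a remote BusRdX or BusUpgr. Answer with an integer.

invalidations = 4

  op1 P0: load  L2 → S/I/I on L2; bus BusRd; mem=40
  op2 P1: store L2 := 85 → I/M/I on L2; bus BusRdX; mem=40
  op3 P0: store L2 := 7 → M/I/I on L2; bus BusRdX Flush; mem=85
  op4 P2: load  L0 → I/I/S on L0; bus BusRd; mem=10
  op5 P1: store L0 := 90 → I/M/I on L0; bus BusRdX; mem=10
  op6 P2: store L1 := 20 → I/I/M on L1; bus BusRdX; mem=10
  op7 P0: store L1 := 82 → M/I/I on L1; bus BusRdX Flush; mem=20
  op8 P0: load  L3 → S/I/I on L3; bus BusRd; mem=10
  op9 P0: store L2 := 84 → M/I/I on L2; bus (none); mem=85
  op10 P1: load  L1 → S/S/I on L1; bus BusRd Flush; mem=82
  op11 P2: store L1 := 1 → I/I/M on L1; bus BusRdX; mem=82
  op12 P1: store L2 := 93 → I/M/I on L2; bus BusRdX Flush; mem=84
  op13 P0: load  L3 → S/I/I on L3; bus (none); mem=10
  op14 P0: load  L1 → S/I/S on L1; bus BusRd Flush; mem=1
  op15 P1: load  L3 → S/S/I on L3; bus BusRd; mem=10
  op16 P1: load  L2 → I/M/I on L2; bus (none); mem=84
  op17 P0: load  L2 → S/S/I on L2; bus BusRd Flush; mem=93
  op18 P0: load  L3 → S/S/I on L3; bus (none); mem=10
  op19 P2: load  L3 → S/S/S on L3; bus BusRd; mem=10
  op20 P0: load  L3 → S/S/S on L3; bus (none); mem=10
  op21 P1: store L2 := 4 → I/M/I on L2; bus BusRdX; mem=93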